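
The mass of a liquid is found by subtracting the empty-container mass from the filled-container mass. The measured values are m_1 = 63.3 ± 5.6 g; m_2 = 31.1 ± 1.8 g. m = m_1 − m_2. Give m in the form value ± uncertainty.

Sums and differences: (δm)² = Σ (cᵢ δxᵢ)².
  (δm_1)² = 31.4;  (δm_2)² = 3.24
δm = √(34.6) = 5.88 g
m = 32.2 g.

32.2 ± 5.88 g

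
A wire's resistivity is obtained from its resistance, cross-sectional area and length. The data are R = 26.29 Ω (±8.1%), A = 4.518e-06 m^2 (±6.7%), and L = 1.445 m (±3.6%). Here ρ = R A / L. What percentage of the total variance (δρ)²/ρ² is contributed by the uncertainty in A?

36.4%

(δρ/ρ)² = (1·δR/R)² + (1·δA/A)² + (-1·δL/L)²
  R term: (1×0.0810)² = 0.00656
  A term: (1×0.0670)² = 0.00449
  L term: (-1×0.0360)² = 0.00130
Total = 0.0123. Share from A = 0.00449/0.0123 = 0.364.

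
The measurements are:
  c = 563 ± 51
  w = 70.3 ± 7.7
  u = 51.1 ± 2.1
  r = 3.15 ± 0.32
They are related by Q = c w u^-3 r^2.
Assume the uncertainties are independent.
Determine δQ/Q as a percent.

Products/powers → add relative errors in quadrature, weighted by exponent:
  (1·δc/c)² = (1×0.0906)² = 0.00821;  (1·δw/w)² = (1×0.110)² = 0.0120;  (-3·δu/u)² = (-3×0.0411)² = 0.0152;  (2·δr/r)² = (2×0.102)² = 0.0413
δQ/Q = √(0.0767) = 0.277

27.7%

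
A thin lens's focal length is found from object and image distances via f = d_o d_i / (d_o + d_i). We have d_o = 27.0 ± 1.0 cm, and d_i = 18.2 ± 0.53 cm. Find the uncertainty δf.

0.249 cm

∂f/∂d_o = (d_i/(d_o+d_i))² = 0.162;  ∂f/∂d_i = (d_o/(d_o+d_i))² = 0.357
δf = √((∂f/∂d_o · δd_o)² + (∂f/∂d_i · δd_i)²) = √(0.0263 + 0.0358) = 0.249 cm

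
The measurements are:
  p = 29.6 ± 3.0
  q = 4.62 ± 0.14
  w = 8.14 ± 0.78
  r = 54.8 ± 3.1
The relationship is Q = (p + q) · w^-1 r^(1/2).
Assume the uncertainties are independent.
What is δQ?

4.14

Let u = p + q = 34.2. δu = √(δp² + δq²) = √(9.00 + 0.0196) = 3.00, so δu/u = 0.0878.
Q is then a monomial in u, w, r:
δQ/Q = √((δu/u)² + (-1·δw/w)² + (½·δr/r)²) = √(0.00770 + 0.00918 + 0.000800) = 0.133
Q = 31.1, so δQ = 0.133 × 31.1 = 4.14.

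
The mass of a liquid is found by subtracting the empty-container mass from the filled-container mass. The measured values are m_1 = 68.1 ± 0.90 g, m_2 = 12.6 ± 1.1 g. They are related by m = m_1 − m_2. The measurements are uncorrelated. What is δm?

Each term contributes (cᵢ δxᵢ)² to (δm)²:
  (δm_1)² = 0.810;  (δm_2)² = 1.21
δm = √(2.02) = 1.42 g

1.42 g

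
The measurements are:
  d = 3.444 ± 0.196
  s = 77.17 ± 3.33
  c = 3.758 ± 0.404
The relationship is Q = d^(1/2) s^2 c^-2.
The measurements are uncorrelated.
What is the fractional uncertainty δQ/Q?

0.233

For a monomial Q ∝ d^(1/2), s^2, c^-2, fractional errors add in quadrature:
  (½·δd/d)² = (0.5×0.0569)² = 0.000810;  (2·δs/s)² = (2×0.0432)² = 0.00745;  (-2·δc/c)² = (-2×0.108)² = 0.0462
δQ/Q = √(0.0545) = 0.233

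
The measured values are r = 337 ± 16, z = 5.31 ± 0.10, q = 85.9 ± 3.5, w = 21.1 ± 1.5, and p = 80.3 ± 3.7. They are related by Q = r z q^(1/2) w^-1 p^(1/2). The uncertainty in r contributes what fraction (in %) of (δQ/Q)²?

(δQ/Q)² = (1·δr/r)² + (1·δz/z)² + (½·δq/q)² + (-1·δw/w)² + (½·δp/p)²
  r term: (1×0.0475)² = 0.00225
  z term: (1×0.0188)² = 0.000355
  q term: (0.5×0.0407)² = 0.000415
  w term: (-1×0.0711)² = 0.00505
  p term: (0.5×0.0461)² = 0.000531
Total = 0.00861. Share from r = 0.00225/0.00861 = 0.262.

26.2%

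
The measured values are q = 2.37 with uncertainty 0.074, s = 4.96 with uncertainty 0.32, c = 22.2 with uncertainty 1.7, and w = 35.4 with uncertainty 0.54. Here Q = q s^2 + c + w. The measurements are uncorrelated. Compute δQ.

7.94

Let p = q·s^2 = 58.3. δp/p = √((1·δq/q)² + (2·δs/s)²) = √(0.000975 + 0.0166) = 0.133, so δp = 7.74.
Q = p + c + w: δQ = √(δp² + δc² + δw²) = √(59.9 + 2.89 + 0.292) = 7.94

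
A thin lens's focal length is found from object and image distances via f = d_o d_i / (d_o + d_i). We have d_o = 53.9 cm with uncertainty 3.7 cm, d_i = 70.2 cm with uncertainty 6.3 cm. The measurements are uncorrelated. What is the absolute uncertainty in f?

1.68 cm

∂f/∂d_o = (d_i/(d_o+d_i))² = 0.320;  ∂f/∂d_i = (d_o/(d_o+d_i))² = 0.189
δf = √((∂f/∂d_o · δd_o)² + (∂f/∂d_i · δd_i)²) = √(1.40 + 1.41) = 1.68 cm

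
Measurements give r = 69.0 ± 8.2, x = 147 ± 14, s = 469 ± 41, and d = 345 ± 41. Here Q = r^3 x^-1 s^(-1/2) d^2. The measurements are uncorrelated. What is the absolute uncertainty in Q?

5.42e+06

Q is a product of powers, so relative uncertainties combine in quadrature:
  (3·δr/r)² = (3×0.119)² = 0.127;  (-1·δx/x)² = (-1×0.0952)² = 0.00907;  (−½·δs/s)² = (-0.5×0.0874)² = 0.00191;  (2·δd/d)² = (2×0.119)² = 0.0565
δQ/Q = √(0.195) = 0.441
Q = 1.23e+07, so δQ = 0.441 × 1.23e+07 = 5.42e+06.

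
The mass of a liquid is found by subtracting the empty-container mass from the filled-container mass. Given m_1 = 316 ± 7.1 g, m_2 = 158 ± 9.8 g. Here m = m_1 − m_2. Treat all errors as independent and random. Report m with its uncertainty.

158 ± 12.1 g

m is a linear combination, so absolute uncertainties add in quadrature:
  (δm_1)² = 50.4;  (δm_2)² = 96.0
δm = √(146) = 12.1 g
m = 158 g.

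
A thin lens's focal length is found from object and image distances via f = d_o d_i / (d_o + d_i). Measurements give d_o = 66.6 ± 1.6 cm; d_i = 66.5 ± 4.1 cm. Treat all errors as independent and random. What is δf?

∂f/∂d_o = (d_i/(d_o+d_i))² = 0.250;  ∂f/∂d_i = (d_o/(d_o+d_i))² = 0.250
δf = √((∂f/∂d_o · δd_o)² + (∂f/∂d_i · δd_i)²) = √(0.160 + 1.05) = 1.10 cm

1.10 cm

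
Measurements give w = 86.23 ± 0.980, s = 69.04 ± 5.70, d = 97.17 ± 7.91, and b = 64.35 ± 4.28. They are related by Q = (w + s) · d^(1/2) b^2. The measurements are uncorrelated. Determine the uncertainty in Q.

Let u = w + s = 155.3. δu = √(δw² + δs²) = √(0.960 + 32.5) = 5.78, so δu/u = 0.0372.
Q is then a monomial in u, d, b:
δQ/Q = √((δu/u)² + (½·δd/d)² + (2·δb/b)²) = √(0.00139 + 0.00166 + 0.0177) = 0.144
Q = 6.338e+06, so δQ = 0.144 × 6.338e+06 = 9.13e+05.

9.13e+05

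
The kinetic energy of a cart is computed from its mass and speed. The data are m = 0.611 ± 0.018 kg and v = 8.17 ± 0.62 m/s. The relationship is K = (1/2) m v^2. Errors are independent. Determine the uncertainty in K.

Each factor contributes (exponent × relative error)² to (δK/K)²:
  (1·δm/m)² = (1×0.0295)² = 0.000868;  (2·δv/v)² = (2×0.0759)² = 0.0230
δK/K = √(0.0239) = 0.155
K = 20.4 J, so δK = 0.155 × 20.4 = 3.15 J.

3.15 J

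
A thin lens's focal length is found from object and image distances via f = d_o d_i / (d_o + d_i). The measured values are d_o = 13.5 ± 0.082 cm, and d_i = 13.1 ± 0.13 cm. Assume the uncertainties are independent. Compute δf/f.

∂f/∂d_o = (d_i/(d_o+d_i))² = 0.243;  ∂f/∂d_i = (d_o/(d_o+d_i))² = 0.258
δf = √((∂f/∂d_o · δd_o)² + (∂f/∂d_i · δd_i)²) = √(0.000396 + 0.00112) = 0.0389 cm
f = 6.65 cm, so δf/f = 0.0389/6.65 = 0.00586.

0.00586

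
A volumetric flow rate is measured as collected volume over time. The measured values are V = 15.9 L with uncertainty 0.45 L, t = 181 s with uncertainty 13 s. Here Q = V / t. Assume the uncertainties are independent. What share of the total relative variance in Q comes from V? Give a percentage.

13.4%

(δQ/Q)² = (1·δV/V)² + (-1·δt/t)²
  V term: (1×0.0283)² = 0.000801
  t term: (-1×0.0718)² = 0.00516
Total = 0.00596. Share from V = 0.000801/0.00596 = 0.134.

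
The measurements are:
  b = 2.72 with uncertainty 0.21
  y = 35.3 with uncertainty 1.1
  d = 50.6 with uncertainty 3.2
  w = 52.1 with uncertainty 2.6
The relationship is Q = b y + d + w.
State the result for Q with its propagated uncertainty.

199 ± 8.99

Let p = b·y = 96.0. δp/p = √((1·δb/b)² + (1·δy/y)²) = √(0.00596 + 0.000971) = 0.0833, so δp = 7.99.
Q = p + d + w: δQ = √(δp² + δd² + δw²) = √(63.9 + 10.2 + 6.76) = 8.99
Q = 199.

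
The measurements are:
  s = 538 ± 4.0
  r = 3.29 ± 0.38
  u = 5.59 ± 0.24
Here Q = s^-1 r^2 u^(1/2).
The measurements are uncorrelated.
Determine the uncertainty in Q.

Products/powers → add relative errors in quadrature, weighted by exponent:
  (-1·δs/s)² = (-1×0.00743)² = 5.53e-05;  (2·δr/r)² = (2×0.116)² = 0.0534;  (½·δu/u)² = (0.5×0.0429)² = 0.000461
δQ/Q = √(0.0539) = 0.232
Q = 0.0476, so δQ = 0.232 × 0.0476 = 0.0110.

0.0110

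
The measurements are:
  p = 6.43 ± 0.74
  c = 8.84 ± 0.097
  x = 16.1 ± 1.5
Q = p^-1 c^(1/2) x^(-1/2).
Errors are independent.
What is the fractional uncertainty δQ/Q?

Products/powers → add relative errors in quadrature, weighted by exponent:
  (-1·δp/p)² = (-1×0.115)² = 0.0132;  (½·δc/c)² = (0.5×0.0110)² = 3.01e-05;  (−½·δx/x)² = (-0.5×0.0932)² = 0.00217
δQ/Q = √(0.0154) = 0.124

0.124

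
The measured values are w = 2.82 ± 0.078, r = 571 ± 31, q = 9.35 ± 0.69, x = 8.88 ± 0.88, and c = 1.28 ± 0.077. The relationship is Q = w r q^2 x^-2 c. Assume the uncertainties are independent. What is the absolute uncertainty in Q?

598

For a monomial Q ∝ w, r, q^2, x^-2, c, fractional errors add in quadrature:
  (1·δw/w)² = (1×0.0277)² = 0.000765;  (1·δr/r)² = (1×0.0543)² = 0.00295;  (2·δq/q)² = (2×0.0738)² = 0.0218;  (-2·δx/x)² = (-2×0.0991)² = 0.0393;  (1·δc/c)² = (1×0.0602)² = 0.00362
δQ/Q = √(0.0684) = 0.262
Q = 2290, so δQ = 0.262 × 2290 = 598.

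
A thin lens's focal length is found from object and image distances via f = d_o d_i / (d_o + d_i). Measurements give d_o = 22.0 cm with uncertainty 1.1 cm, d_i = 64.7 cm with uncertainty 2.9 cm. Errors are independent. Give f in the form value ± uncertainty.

16.4 ± 0.640 cm

∂f/∂d_o = (d_i/(d_o+d_i))² = 0.557;  ∂f/∂d_i = (d_o/(d_o+d_i))² = 0.0644
δf = √((∂f/∂d_o · δd_o)² + (∂f/∂d_i · δd_i)²) = √(0.375 + 0.0349) = 0.640 cm
f = 16.4 cm.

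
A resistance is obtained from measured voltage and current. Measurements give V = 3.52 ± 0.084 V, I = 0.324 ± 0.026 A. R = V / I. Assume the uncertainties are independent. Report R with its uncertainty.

Each factor contributes (exponent × relative error)² to (δR/R)²:
  (1·δV/V)² = (1×0.0239)² = 0.000569;  (-1·δI/I)² = (-1×0.0802)² = 0.00644
δR/R = √(0.00701) = 0.0837
R = 10.9 Ω, so δR = 0.0837 × 10.9 = 0.910 Ω.

10.9 ± 0.910 Ω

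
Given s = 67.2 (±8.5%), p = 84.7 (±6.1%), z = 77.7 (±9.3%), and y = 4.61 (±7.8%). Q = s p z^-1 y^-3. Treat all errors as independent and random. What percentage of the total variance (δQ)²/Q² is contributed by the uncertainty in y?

73.6%

(δQ/Q)² = (1·δs/s)² + (1·δp/p)² + (-1·δz/z)² + (-3·δy/y)²
  s term: (1×0.0850)² = 0.00723
  p term: (1×0.0610)² = 0.00372
  z term: (-1×0.0930)² = 0.00865
  y term: (-3×0.0780)² = 0.0548
Total = 0.0744. Share from y = 0.0548/0.0744 = 0.736.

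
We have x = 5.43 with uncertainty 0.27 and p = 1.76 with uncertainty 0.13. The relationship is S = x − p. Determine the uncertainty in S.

0.300

For a sum/difference, combine absolute errors in quadrature:
  (δx)² = 0.0729;  (δp)² = 0.0169
δS = √(0.0898) = 0.300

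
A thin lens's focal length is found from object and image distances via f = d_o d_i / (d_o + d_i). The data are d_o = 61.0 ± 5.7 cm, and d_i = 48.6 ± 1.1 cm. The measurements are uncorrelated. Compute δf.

1.17 cm

∂f/∂d_o = (d_i/(d_o+d_i))² = 0.197;  ∂f/∂d_i = (d_o/(d_o+d_i))² = 0.310
δf = √((∂f/∂d_o · δd_o)² + (∂f/∂d_i · δd_i)²) = √(1.26 + 0.116) = 1.17 cm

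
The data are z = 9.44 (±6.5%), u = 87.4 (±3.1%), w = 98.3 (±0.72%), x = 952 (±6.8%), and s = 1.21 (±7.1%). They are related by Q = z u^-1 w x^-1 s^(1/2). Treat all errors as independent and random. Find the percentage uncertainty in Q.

For a monomial Q ∝ z, u^-1, w, x^-1, s^(1/2), fractional errors add in quadrature:
  (1·δz/z)² = (1×0.0650)² = 0.00423;  (-1·δu/u)² = (-1×0.0310)² = 0.000961;  (1·δw/w)² = (1×0.00720)² = 5.18e-05;  (-1·δx/x)² = (-1×0.0680)² = 0.00462;  (½·δs/s)² = (0.5×0.0710)² = 0.00126
δQ/Q = √(0.0111) = 0.105

10.5%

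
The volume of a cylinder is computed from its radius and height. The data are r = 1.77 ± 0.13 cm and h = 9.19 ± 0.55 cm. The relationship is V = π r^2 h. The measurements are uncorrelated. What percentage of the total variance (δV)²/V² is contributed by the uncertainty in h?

(δV/V)² = (2·δr/r)² + (1·δh/h)²
  r term: (2×0.0734)² = 0.0216
  h term: (1×0.0598)² = 0.00358
Total = 0.0252. Share from h = 0.00358/0.0252 = 0.142.

14.2%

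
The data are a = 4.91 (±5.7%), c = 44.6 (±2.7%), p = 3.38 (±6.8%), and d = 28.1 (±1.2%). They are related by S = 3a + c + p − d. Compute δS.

For a sum/difference, combine absolute errors in quadrature:
  (3·δa)² = 0.705;  (δc)² = 1.45;  (δp)² = 0.0528;  (δd)² = 0.114
δS = √(2.32) = 1.52

1.52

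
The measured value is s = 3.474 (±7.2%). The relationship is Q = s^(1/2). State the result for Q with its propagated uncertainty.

1.864 ± 0.0671

Q ∝ s^(1/2), so δQ/Q = |½| · δs/s = 0.5 × 0.0720 = 0.0360.
Q = 1.864, so δQ = 0.0360 × 1.864 = 0.0671.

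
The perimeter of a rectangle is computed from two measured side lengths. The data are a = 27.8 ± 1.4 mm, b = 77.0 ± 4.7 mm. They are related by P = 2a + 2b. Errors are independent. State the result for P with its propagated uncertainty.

210 ± 9.81 mm

Each term contributes (cᵢ δxᵢ)² to (δP)²:
  (2·δa)² = 7.84;  (2·δb)² = 88.4
δP = √(96.2) = 9.81 mm
P = 210 mm.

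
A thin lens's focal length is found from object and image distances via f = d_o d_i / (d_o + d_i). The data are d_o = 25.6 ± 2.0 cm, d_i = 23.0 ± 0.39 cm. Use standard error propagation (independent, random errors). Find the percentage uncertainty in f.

3.80%

∂f/∂d_o = (d_i/(d_o+d_i))² = 0.224;  ∂f/∂d_i = (d_o/(d_o+d_i))² = 0.277
δf = √((∂f/∂d_o · δd_o)² + (∂f/∂d_i · δd_i)²) = √(0.201 + 0.0117) = 0.461 cm
f = 12.1 cm, so δf/f = 0.461/12.1 = 0.0380.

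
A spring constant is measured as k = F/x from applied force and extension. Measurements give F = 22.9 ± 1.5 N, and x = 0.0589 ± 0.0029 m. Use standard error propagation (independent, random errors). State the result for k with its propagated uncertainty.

389 ± 31.9 N/m

Each factor contributes (exponent × relative error)² to (δk/k)²:
  (1·δF/F)² = (1×0.0655)² = 0.00429;  (-1·δx/x)² = (-1×0.0492)² = 0.00242
δk/k = √(0.00671) = 0.0819
k = 389 N/m, so δk = 0.0819 × 389 = 31.9 N/m.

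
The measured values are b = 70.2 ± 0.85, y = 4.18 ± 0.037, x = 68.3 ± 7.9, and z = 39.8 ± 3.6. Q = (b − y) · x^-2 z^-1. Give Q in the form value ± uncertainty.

Let u = b − y = 66.0. δu = √(δb² + δy²) = √(0.722 + 0.00137) = 0.851, so δu/u = 0.0129.
Q is then a monomial in u, x, z:
δQ/Q = √((δu/u)² + (-2·δx/x)² + (-1·δz/z)²) = √(0.000166 + 0.0535 + 0.00818) = 0.249
Q = 0.000356, so δQ = 0.249 × 0.000356 = 8.84e-05.

(3.56 ± 0.884) × 10^-4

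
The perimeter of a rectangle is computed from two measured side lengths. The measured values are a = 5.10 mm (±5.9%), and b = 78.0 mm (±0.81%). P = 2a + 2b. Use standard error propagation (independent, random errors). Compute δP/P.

0.00842

Absolute uncertainties add in quadrature for a linear combination:
  (2·δa)² = 0.362;  (2·δb)² = 1.60
δP = √(1.96) = 1.40 mm
P = 166 mm, so δP/P = 1.40/166 = 0.00842.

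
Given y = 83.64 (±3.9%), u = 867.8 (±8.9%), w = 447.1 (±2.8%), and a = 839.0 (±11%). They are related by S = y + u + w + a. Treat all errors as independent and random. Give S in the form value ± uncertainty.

2238 ± 121

Absolute uncertainties add in quadrature for a linear combination:
  (δy)² = 10.6;  (δu)² = 5970;  (δw)² = 157;  (δa)² = 8520
δS = √(14600) = 121
S = 2238.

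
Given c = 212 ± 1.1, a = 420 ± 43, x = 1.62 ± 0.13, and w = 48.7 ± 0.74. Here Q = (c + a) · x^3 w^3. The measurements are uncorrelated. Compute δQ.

7.89e+07

Let u = c + a = 632. δu = √(δc² + δa²) = √(1.21 + 1850) = 43.0, so δu/u = 0.0681.
Q is then a monomial in u, x, w:
δQ/Q = √((δu/u)² + (3·δx/x)² + (3·δw/w)²) = √(0.00463 + 0.0580 + 0.00208) = 0.254
Q = 3.1e+08, so δQ = 0.254 × 3.1e+08 = 7.89e+07.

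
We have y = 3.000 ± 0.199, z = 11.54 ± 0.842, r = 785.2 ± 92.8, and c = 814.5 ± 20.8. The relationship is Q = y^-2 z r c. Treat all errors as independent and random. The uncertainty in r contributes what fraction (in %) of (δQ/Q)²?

(δQ/Q)² = (-2·δy/y)² + (1·δz/z)² + (1·δr/r)² + (1·δc/c)²
  y term: (-2×0.0663)² = 0.0176
  z term: (1×0.0730)² = 0.00532
  r term: (1×0.118)² = 0.0140
  c term: (1×0.0255)² = 0.000652
Total = 0.0375. Share from r = 0.0140/0.0375 = 0.372.

37.2%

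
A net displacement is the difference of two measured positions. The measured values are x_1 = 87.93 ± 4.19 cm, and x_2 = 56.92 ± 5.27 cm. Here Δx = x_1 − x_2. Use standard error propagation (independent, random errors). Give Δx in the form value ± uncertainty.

Absolute uncertainties add in quadrature for a linear combination:
  (δx_1)² = 17.6;  (δx_2)² = 27.8
δΔx = √(45.3) = 6.73 cm
Δx = 31.01 cm.

31.01 ± 6.73 cm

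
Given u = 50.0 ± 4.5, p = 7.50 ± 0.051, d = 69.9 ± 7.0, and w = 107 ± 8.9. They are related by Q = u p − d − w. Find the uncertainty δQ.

35.7

Let h = u·p = 375. δh/h = √((1·δu/u)² + (1·δp/p)²) = √(0.00810 + 4.62e-05) = 0.0903, so δh = 33.8.
Q = h − d − w: δQ = √(δh² + δd² + δw²) = √(1150 + 49.0 + 79.2) = 35.7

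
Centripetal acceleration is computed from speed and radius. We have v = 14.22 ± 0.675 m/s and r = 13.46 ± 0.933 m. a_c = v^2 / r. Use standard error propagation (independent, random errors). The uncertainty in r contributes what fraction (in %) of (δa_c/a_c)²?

(δa_c/a_c)² = (2·δv/v)² + (-1·δr/r)²
  v term: (2×0.0475)² = 0.00901
  r term: (-1×0.0693)² = 0.00480
Total = 0.0138. Share from r = 0.00480/0.0138 = 0.348.

34.8%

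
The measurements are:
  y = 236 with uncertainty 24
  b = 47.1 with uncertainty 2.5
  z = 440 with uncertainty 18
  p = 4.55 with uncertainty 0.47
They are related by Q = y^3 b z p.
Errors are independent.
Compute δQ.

For a monomial Q ∝ y^3, b, z, p, fractional errors add in quadrature:
  (3·δy/y)² = (3×0.102)² = 0.0931;  (1·δb/b)² = (1×0.0531)² = 0.00282;  (1·δz/z)² = (1×0.0409)² = 0.00167;  (1·δp/p)² = (1×0.103)² = 0.0107
δQ/Q = √(0.108) = 0.329
Q = 1.24e+12, so δQ = 0.329 × 1.24e+12 = 4.08e+11.

4.08e+11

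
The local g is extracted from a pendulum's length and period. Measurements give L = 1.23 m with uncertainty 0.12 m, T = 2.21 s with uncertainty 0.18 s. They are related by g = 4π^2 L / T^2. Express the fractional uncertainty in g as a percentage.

19.0%

Since g is a product/quotient, work with relative uncertainties:
  (1·δL/L)² = (1×0.0976)² = 0.00952;  (-2·δT/T)² = (-2×0.0814)² = 0.0265
δg/g = √(0.0361) = 0.190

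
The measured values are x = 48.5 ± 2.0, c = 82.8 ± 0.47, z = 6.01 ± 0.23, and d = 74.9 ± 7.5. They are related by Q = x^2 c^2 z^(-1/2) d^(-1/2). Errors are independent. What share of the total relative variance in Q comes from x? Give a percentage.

69.4%

(δQ/Q)² = (2·δx/x)² + (2·δc/c)² + (−½·δz/z)² + (−½·δd/d)²
  x term: (2×0.0412)² = 0.00680
  c term: (2×0.00568)² = 0.000129
  z term: (-0.5×0.0383)² = 0.000366
  d term: (-0.5×0.100)² = 0.00251
Total = 0.00980. Share from x = 0.00680/0.00980 = 0.694.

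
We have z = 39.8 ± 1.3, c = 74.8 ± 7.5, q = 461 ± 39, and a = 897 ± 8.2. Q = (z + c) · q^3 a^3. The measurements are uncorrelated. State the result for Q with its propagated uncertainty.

Let u = z + c = 115. δu = √(δz² + δc²) = √(1.69 + 56.2) = 7.61, so δu/u = 0.0664.
Q is then a monomial in u, q, a:
δQ/Q = √((δu/u)² + (3·δq/q)² + (3·δa/a)²) = √(0.00441 + 0.0644 + 0.000752) = 0.264
Q = 8.1e+18, so δQ = 0.264 × 8.1e+18 = 2.14e+18.

(8.10 ± 2.14) × 10^18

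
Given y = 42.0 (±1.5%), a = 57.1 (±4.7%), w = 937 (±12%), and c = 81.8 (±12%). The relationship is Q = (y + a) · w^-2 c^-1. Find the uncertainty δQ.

Let u = y + a = 99.1. δu = √(δy² + δa²) = √(0.397 + 7.20) = 2.76, so δu/u = 0.0278.
Q is then a monomial in u, w, c:
δQ/Q = √((δu/u)² + (-2·δw/w)² + (-1·δc/c)²) = √(0.000774 + 0.0576 + 0.0144) = 0.270
Q = 1.38e-06, so δQ = 0.270 × 1.38e-06 = 3.72e-07.

3.72e-07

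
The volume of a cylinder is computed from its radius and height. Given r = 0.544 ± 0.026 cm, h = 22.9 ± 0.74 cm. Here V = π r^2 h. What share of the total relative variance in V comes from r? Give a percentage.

(δV/V)² = (2·δr/r)² + (1·δh/h)²
  r term: (2×0.0478)² = 0.00914
  h term: (1×0.0323)² = 0.00104
Total = 0.0102. Share from r = 0.00914/0.0102 = 0.897.

89.7%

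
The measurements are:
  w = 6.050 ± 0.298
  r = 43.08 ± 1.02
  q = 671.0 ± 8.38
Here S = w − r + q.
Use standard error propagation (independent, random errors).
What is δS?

Sums and differences: (δS)² = Σ (cᵢ δxᵢ)².
  (δw)² = 0.0888;  (δr)² = 1.04;  (δq)² = 70.2
δS = √(71.4) = 8.45

8.45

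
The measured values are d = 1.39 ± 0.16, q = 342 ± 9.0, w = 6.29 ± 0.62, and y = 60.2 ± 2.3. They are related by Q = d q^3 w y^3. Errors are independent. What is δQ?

Since Q is a product/quotient, work with relative uncertainties:
  (1·δd/d)² = (1×0.115)² = 0.0132;  (3·δq/q)² = (3×0.0263)² = 0.00623;  (1·δw/w)² = (1×0.0986)² = 0.00972;  (3·δy/y)² = (3×0.0382)² = 0.0131
δQ/Q = √(0.0423) = 0.206
Q = 7.63e+13, so δQ = 0.206 × 7.63e+13 = 1.57e+13.

1.57e+13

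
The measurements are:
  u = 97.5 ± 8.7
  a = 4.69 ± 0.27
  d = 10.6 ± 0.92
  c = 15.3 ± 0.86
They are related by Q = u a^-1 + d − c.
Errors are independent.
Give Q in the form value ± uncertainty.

Let p = u·a^-1 = 20.8. δp/p = √((1·δu/u)² + (-1·δa/a)²) = √(0.00796 + 0.00331) = 0.106, so δp = 2.21.
Q = p + d − c: δQ = √(δp² + δd² + δc²) = √(4.87 + 0.846 + 0.740) = 2.54
Q = 16.1.

16.1 ± 2.54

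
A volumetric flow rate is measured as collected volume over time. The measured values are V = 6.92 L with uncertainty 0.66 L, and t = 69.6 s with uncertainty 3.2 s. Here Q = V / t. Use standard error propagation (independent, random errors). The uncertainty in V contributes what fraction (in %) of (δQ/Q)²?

81.1%

(δQ/Q)² = (1·δV/V)² + (-1·δt/t)²
  V term: (1×0.0954)² = 0.00910
  t term: (-1×0.0460)² = 0.00211
Total = 0.0112. Share from V = 0.00910/0.0112 = 0.811.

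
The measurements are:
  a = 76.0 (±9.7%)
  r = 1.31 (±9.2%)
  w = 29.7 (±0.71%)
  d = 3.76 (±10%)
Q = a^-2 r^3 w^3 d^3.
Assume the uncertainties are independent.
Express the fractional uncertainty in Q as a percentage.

Relative error in a monomial: (δQ/Q)² = Σ (nᵢ · δxᵢ/xᵢ)².
  (-2·δa/a)² = (-2×0.0970)² = 0.0376;  (3·δr/r)² = (3×0.0920)² = 0.0762;  (3·δw/w)² = (3×0.00710)² = 0.000454;  (3·δd/d)² = (3×0.100)² = 0.0900
δQ/Q = √(0.204) = 0.452

45.2%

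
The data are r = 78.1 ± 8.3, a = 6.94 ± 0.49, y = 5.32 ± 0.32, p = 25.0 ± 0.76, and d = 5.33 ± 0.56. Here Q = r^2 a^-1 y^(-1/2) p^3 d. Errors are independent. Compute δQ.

For a monomial Q ∝ r^2, a^-1, y^(-1/2), p^3, d, fractional errors add in quadrature:
  (2·δr/r)² = (2×0.106)² = 0.0452;  (-1·δa/a)² = (-1×0.0706)² = 0.00499;  (−½·δy/y)² = (-0.5×0.0602)² = 0.000905;  (3·δp/p)² = (3×0.0304)² = 0.00832;  (1·δd/d)² = (1×0.105)² = 0.0110
δQ/Q = √(0.0704) = 0.265
Q = 3.17e+07, so δQ = 0.265 × 3.17e+07 = 8.42e+06.

8.42e+06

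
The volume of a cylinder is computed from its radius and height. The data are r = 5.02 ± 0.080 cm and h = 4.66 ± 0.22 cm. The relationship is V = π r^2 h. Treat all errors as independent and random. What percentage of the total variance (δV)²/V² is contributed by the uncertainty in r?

31.3%

(δV/V)² = (2·δr/r)² + (1·δh/h)²
  r term: (2×0.0159)² = 0.00102
  h term: (1×0.0472)² = 0.00223
Total = 0.00324. Share from r = 0.00102/0.00324 = 0.313.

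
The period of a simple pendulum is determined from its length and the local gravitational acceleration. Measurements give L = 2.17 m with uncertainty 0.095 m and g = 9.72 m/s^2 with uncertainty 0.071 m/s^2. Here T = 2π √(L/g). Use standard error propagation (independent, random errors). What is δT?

0.0659 s

Each factor contributes (exponent × relative error)² to (δT/T)²:
  (½·δL/L)² = (0.5×0.0438)² = 0.000479;  (−½·δg/g)² = (-0.5×0.00730)² = 1.33e-05
δT/T = √(0.000492) = 0.0222
T = 2.97 s, so δT = 0.0222 × 2.97 = 0.0659 s.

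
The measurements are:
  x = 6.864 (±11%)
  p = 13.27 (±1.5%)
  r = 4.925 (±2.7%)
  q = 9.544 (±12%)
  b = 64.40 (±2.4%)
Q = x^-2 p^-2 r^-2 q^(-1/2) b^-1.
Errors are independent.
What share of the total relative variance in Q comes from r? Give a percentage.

(δQ/Q)² = (-2·δx/x)² + (-2·δp/p)² + (-2·δr/r)² + (−½·δq/q)² + (-1·δb/b)²
  x term: (-2×0.110)² = 0.0484
  p term: (-2×0.0150)² = 0.000900
  r term: (-2×0.0270)² = 0.00292
  q term: (-0.5×0.120)² = 0.00360
  b term: (-1×0.0240)² = 0.000576
Total = 0.0564. Share from r = 0.00292/0.0564 = 0.0517.

5.17%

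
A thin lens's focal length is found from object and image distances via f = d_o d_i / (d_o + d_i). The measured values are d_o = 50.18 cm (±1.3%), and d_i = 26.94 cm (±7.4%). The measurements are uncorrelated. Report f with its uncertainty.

∂f/∂d_o = (d_i/(d_o+d_i))² = 0.122;  ∂f/∂d_i = (d_o/(d_o+d_i))² = 0.423
δf = √((∂f/∂d_o · δd_o)² + (∂f/∂d_i · δd_i)²) = √(0.00634 + 0.712) = 0.848 cm
f = 17.53 cm.

17.53 ± 0.848 cm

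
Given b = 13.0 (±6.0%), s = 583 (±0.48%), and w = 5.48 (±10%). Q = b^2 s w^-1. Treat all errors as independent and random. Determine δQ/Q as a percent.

Products/powers → add relative errors in quadrature, weighted by exponent:
  (2·δb/b)² = (2×0.0600)² = 0.0144;  (1·δs/s)² = (1×0.00480)² = 2.3e-05;  (-1·δw/w)² = (-1×0.100)² = 0.0100
δQ/Q = √(0.0244) = 0.156

15.6%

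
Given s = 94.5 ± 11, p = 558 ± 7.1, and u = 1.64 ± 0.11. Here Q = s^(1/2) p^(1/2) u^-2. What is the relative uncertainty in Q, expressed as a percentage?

Each factor contributes (exponent × relative error)² to (δQ/Q)²:
  (½·δs/s)² = (0.5×0.116)² = 0.00339;  (½·δp/p)² = (0.5×0.0127)² = 4.05e-05;  (-2·δu/u)² = (-2×0.0671)² = 0.0180
δQ/Q = √(0.0214) = 0.146

14.6%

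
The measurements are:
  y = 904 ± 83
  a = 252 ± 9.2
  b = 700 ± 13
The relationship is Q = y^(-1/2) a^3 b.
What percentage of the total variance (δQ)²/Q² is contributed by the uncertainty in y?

14.6%

(δQ/Q)² = (−½·δy/y)² + (3·δa/a)² + (1·δb/b)²
  y term: (-0.5×0.0918)² = 0.00211
  a term: (3×0.0365)² = 0.0120
  b term: (1×0.0186)² = 0.000345
Total = 0.0144. Share from y = 0.00211/0.0144 = 0.146.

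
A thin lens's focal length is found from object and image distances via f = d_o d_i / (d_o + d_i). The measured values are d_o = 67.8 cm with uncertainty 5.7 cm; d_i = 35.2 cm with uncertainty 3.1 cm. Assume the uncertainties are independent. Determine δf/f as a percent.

∂f/∂d_o = (d_i/(d_o+d_i))² = 0.117;  ∂f/∂d_i = (d_o/(d_o+d_i))² = 0.433
δf = √((∂f/∂d_o · δd_o)² + (∂f/∂d_i · δd_i)²) = √(0.443 + 1.80) = 1.50 cm
f = 23.2 cm, so δf/f = 1.50/23.2 = 0.0647.

6.47%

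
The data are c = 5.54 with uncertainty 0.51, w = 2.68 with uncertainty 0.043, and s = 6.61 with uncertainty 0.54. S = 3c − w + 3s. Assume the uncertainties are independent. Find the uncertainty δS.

2.23

For a sum/difference, combine absolute errors in quadrature:
  (3·δc)² = 2.34;  (δw)² = 0.00185;  (3·δs)² = 2.62
δS = √(4.97) = 2.23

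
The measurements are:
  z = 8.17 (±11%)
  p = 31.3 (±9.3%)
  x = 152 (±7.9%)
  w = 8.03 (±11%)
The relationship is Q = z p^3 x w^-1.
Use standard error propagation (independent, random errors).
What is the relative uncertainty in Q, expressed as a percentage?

32.9%

Each factor contributes (exponent × relative error)² to (δQ/Q)²:
  (1·δz/z)² = (1×0.110)² = 0.0121;  (3·δp/p)² = (3×0.0930)² = 0.0778;  (1·δx/x)² = (1×0.0790)² = 0.00624;  (-1·δw/w)² = (-1×0.110)² = 0.0121
δQ/Q = √(0.108) = 0.329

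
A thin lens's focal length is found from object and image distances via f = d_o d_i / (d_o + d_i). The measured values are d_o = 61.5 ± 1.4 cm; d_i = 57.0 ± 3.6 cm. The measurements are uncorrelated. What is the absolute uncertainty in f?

∂f/∂d_o = (d_i/(d_o+d_i))² = 0.231;  ∂f/∂d_i = (d_o/(d_o+d_i))² = 0.269
δf = √((∂f/∂d_o · δd_o)² + (∂f/∂d_i · δd_i)²) = √(0.105 + 0.940) = 1.02 cm

1.02 cm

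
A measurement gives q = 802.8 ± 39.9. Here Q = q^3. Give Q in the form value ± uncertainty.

(5.174 ± 0.771) × 10^8

For a monomial Q ∝ q^3, fractional errors add in quadrature:
  (3·δq/q)² = (3×0.0497)² = 0.0222
δQ/Q = √(0.0222) = 0.149
Q = 5.174e+08, so δQ = 0.149 × 5.174e+08 = 7.71e+07.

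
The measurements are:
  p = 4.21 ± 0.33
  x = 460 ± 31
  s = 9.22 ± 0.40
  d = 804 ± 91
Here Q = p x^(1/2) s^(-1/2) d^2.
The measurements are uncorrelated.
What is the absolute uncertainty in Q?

4.67e+06

For a monomial Q ∝ p, x^(1/2), s^(-1/2), d^2, fractional errors add in quadrature:
  (1·δp/p)² = (1×0.0784)² = 0.00614;  (½·δx/x)² = (0.5×0.0674)² = 0.00114;  (−½·δs/s)² = (-0.5×0.0434)² = 0.000471;  (2·δd/d)² = (2×0.113)² = 0.0512
δQ/Q = √(0.0590) = 0.243
Q = 1.92e+07, so δQ = 0.243 × 1.92e+07 = 4.67e+06.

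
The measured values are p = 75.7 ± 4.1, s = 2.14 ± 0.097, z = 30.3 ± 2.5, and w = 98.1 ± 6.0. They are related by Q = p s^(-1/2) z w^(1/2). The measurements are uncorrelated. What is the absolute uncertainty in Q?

Each factor contributes (exponent × relative error)² to (δQ/Q)²:
  (1·δp/p)² = (1×0.0542)² = 0.00293;  (−½·δs/s)² = (-0.5×0.0453)² = 0.000514;  (1·δz/z)² = (1×0.0825)² = 0.00681;  (½·δw/w)² = (0.5×0.0612)² = 0.000935
δQ/Q = √(0.0112) = 0.106
Q = 15500, so δQ = 0.106 × 15500 = 1640.

1640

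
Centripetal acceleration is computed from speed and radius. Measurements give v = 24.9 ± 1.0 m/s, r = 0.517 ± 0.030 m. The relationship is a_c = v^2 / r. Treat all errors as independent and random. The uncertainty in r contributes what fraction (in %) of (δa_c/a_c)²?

34.3%

(δa_c/a_c)² = (2·δv/v)² + (-1·δr/r)²
  v term: (2×0.0402)² = 0.00645
  r term: (-1×0.0580)² = 0.00337
Total = 0.00982. Share from r = 0.00337/0.00982 = 0.343.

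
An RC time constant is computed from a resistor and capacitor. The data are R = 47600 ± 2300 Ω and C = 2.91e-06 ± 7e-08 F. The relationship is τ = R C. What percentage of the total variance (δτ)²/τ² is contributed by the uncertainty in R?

80.1%

(δτ/τ)² = (1·δR/R)² + (1·δC/C)²
  R term: (1×0.0483)² = 0.00233
  C term: (1×0.0241)² = 0.000579
Total = 0.00291. Share from R = 0.00233/0.00291 = 0.801.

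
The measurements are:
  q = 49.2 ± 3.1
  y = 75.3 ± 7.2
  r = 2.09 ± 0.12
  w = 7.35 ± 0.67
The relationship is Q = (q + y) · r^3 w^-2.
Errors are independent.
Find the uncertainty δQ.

5.44

Let u = q + y = 124. δu = √(δq² + δy²) = √(9.61 + 51.8) = 7.84, so δu/u = 0.0630.
Q is then a monomial in u, r, w:
δQ/Q = √((δu/u)² + (3·δr/r)² + (-2·δw/w)²) = √(0.00396 + 0.0297 + 0.0332) = 0.259
Q = 21.0, so δQ = 0.259 × 21.0 = 5.44.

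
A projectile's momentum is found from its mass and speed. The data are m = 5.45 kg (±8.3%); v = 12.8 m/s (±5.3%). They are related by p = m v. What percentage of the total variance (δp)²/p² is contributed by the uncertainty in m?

(δp/p)² = (1·δm/m)² + (1·δv/v)²
  m term: (1×0.0830)² = 0.00689
  v term: (1×0.0530)² = 0.00281
Total = 0.00970. Share from m = 0.00689/0.00970 = 0.710.

71.0%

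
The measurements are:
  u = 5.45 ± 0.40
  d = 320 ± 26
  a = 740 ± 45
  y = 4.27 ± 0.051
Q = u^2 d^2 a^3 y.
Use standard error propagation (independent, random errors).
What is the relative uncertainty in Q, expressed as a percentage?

For a monomial Q ∝ u^2, d^2, a^3, y, fractional errors add in quadrature:
  (2·δu/u)² = (2×0.0734)² = 0.0215;  (2·δd/d)² = (2×0.0813)² = 0.0264;  (3·δa/a)² = (3×0.0608)² = 0.0333;  (1·δy/y)² = (1×0.0119)² = 0.000143
δQ/Q = √(0.0814) = 0.285

28.5%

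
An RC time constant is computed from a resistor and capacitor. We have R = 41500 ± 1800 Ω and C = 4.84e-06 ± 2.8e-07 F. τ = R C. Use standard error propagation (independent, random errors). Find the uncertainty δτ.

0.0145 s

Since τ is a product/quotient, work with relative uncertainties:
  (1·δR/R)² = (1×0.0434)² = 0.00188;  (1·δC/C)² = (1×0.0579)² = 0.00335
δτ/τ = √(0.00523) = 0.0723
τ = 0.201 s, so δτ = 0.0723 × 0.201 = 0.0145 s.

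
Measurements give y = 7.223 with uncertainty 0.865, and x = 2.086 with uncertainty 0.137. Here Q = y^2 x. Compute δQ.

Each factor contributes (exponent × relative error)² to (δQ/Q)²:
  (2·δy/y)² = (2×0.120)² = 0.0574;  (1·δx/x)² = (1×0.0657)² = 0.00431
δQ/Q = √(0.0617) = 0.248
Q = 108.8, so δQ = 0.248 × 108.8 = 27.0.

27.0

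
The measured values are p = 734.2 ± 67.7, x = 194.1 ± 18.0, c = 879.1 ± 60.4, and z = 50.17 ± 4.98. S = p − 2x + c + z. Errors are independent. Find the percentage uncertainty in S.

Each term contributes (cᵢ δxᵢ)² to (δS)²:
  (δp)² = 4580;  (2·δx)² = 1300;  (δc)² = 3650;  (δz)² = 24.8
δS = √(9550) = 97.7
S = 1275, so δS/S = 97.7/1275 = 0.0766.

7.66%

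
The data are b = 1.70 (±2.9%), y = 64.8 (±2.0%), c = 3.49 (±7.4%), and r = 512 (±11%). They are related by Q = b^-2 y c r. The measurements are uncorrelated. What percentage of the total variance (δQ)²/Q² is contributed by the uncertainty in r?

(δQ/Q)² = (-2·δb/b)² + (1·δy/y)² + (1·δc/c)² + (1·δr/r)²
  b term: (-2×0.0290)² = 0.00336
  y term: (1×0.0200)² = 0.000400
  c term: (1×0.0740)² = 0.00548
  r term: (1×0.110)² = 0.0121
Total = 0.0213. Share from r = 0.0121/0.0213 = 0.567.

56.7%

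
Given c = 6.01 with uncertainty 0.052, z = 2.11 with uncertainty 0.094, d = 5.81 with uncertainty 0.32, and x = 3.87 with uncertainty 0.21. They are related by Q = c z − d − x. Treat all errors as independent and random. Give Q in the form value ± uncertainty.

Let p = c·z = 12.7. δp/p = √((1·δc/c)² + (1·δz/z)²) = √(7.49e-05 + 0.00198) = 0.0454, so δp = 0.575.
Q = p − d − x: δQ = √(δp² + δd² + δx²) = √(0.331 + 0.102 + 0.0441) = 0.691
Q = 3.00.

3.00 ± 0.691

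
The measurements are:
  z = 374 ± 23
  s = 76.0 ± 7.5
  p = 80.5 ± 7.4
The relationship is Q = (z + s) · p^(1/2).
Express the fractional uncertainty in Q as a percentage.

Let u = z + s = 450. δu = √(δz² + δs²) = √(529 + 56.2) = 24.2, so δu/u = 0.0538.
Q is then a monomial in u, p:
δQ/Q = √((δu/u)² + (½·δp/p)²) = √(0.00289 + 0.00211) = 0.0707

7.07%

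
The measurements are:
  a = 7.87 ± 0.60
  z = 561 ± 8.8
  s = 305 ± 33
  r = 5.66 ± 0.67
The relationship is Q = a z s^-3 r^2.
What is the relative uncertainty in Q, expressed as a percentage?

For a monomial Q ∝ a, z, s^-3, r^2, fractional errors add in quadrature:
  (1·δa/a)² = (1×0.0762)² = 0.00581;  (1·δz/z)² = (1×0.0157)² = 0.000246;  (-3·δs/s)² = (-3×0.108)² = 0.105;  (2·δr/r)² = (2×0.118)² = 0.0561
δQ/Q = √(0.167) = 0.409

40.9%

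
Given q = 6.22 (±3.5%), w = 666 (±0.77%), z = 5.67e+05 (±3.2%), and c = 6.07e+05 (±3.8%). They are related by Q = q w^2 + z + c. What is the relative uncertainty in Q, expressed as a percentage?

2.78%

Let p = q·w^2 = 2.76e+06. δp/p = √((1·δq/q)² + (2·δw/w)²) = √(0.00123 + 0.000237) = 0.0382, so δp = 1.05e+05.
Q = p + z + c: δQ = √(δp² + δz² + δc²) = √(1.11e+10 + 3.29e+08 + 5.32e+08) = 1.1e+05
Q = 3.93e+06, so δQ/Q = 1.1e+05/3.93e+06 = 0.0278.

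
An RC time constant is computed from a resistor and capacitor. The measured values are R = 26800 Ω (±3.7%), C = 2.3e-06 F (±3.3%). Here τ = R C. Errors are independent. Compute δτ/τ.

Products/powers → add relative errors in quadrature, weighted by exponent:
  (1·δR/R)² = (1×0.0370)² = 0.00137;  (1·δC/C)² = (1×0.0330)² = 0.00109
δτ/τ = √(0.00246) = 0.0496

0.0496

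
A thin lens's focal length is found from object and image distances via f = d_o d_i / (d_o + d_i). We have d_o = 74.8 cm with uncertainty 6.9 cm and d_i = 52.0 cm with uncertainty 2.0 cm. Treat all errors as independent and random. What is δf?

1.35 cm

∂f/∂d_o = (d_i/(d_o+d_i))² = 0.168;  ∂f/∂d_i = (d_o/(d_o+d_i))² = 0.348
δf = √((∂f/∂d_o · δd_o)² + (∂f/∂d_i · δd_i)²) = √(1.35 + 0.484) = 1.35 cm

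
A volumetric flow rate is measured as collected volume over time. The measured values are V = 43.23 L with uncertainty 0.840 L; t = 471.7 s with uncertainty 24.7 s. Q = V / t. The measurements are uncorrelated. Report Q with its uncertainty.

For a monomial Q ∝ V, t^-1, fractional errors add in quadrature:
  (1·δV/V)² = (1×0.0194)² = 0.000378;  (-1·δt/t)² = (-1×0.0524)² = 0.00274
δQ/Q = √(0.00312) = 0.0559
Q = 0.09165 L/s, so δQ = 0.0559 × 0.09165 = 0.00512 L/s.

0.09165 ± 0.00512 L/s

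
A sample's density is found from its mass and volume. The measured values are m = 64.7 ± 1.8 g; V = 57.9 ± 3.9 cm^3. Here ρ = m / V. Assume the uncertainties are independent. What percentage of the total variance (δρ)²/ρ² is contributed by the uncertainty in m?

(δρ/ρ)² = (1·δm/m)² + (-1·δV/V)²
  m term: (1×0.0278)² = 0.000774
  V term: (-1×0.0674)² = 0.00454
Total = 0.00531. Share from m = 0.000774/0.00531 = 0.146.

14.6%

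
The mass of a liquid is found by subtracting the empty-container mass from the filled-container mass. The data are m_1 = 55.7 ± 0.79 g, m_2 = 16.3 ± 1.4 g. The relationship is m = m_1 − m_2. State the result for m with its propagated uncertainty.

Absolute uncertainties add in quadrature for a linear combination:
  (δm_1)² = 0.624;  (δm_2)² = 1.96
δm = √(2.58) = 1.61 g
m = 39.4 g.

39.4 ± 1.61 g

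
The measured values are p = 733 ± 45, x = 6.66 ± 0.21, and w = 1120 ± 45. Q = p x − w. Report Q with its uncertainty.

3760 ± 340

Let h = p·x = 4880. δh/h = √((1·δp/p)² + (1·δx/x)²) = √(0.00377 + 0.000994) = 0.0690, so δh = 337.
Q = h − w: δQ = √(δh² + δw²) = √(1.14e+05 + 2020) = 340
Q = 3760.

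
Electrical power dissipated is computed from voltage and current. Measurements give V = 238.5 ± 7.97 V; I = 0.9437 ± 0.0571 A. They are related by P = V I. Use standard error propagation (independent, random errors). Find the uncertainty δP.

15.6 W

Relative error in a monomial: (δP/P)² = Σ (nᵢ · δxᵢ/xᵢ)².
  (1·δV/V)² = (1×0.0334)² = 0.00112;  (1·δI/I)² = (1×0.0605)² = 0.00366
δP/P = √(0.00478) = 0.0691
P = 225.1 W, so δP = 0.0691 × 225.1 = 15.6 W.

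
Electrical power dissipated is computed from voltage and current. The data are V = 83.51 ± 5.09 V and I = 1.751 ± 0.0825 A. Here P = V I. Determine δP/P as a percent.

Products/powers → add relative errors in quadrature, weighted by exponent:
  (1·δV/V)² = (1×0.0610)² = 0.00371;  (1·δI/I)² = (1×0.0471)² = 0.00222
δP/P = √(0.00593) = 0.0770

7.70%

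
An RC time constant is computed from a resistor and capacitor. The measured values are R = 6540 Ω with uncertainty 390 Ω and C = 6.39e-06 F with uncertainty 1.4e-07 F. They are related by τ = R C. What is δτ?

0.00265 s

For a monomial τ ∝ R, C, fractional errors add in quadrature:
  (1·δR/R)² = (1×0.0596)² = 0.00356;  (1·δC/C)² = (1×0.0219)² = 0.000480
δτ/τ = √(0.00404) = 0.0635
τ = 0.0418 s, so δτ = 0.0635 × 0.0418 = 0.00265 s.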